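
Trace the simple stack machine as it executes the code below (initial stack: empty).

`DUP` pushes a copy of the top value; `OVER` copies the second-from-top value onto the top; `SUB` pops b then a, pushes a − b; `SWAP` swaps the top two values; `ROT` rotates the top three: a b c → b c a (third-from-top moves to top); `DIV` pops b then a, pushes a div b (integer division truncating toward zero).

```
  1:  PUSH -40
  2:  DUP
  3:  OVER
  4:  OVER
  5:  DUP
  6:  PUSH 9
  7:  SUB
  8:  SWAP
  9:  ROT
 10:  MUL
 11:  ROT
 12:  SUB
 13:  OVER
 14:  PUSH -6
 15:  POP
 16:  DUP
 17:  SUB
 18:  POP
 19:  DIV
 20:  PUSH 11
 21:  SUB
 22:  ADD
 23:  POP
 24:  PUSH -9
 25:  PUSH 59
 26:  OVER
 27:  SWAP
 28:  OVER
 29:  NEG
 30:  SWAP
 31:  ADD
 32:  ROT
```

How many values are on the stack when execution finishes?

PUSH -40  -40
DUP       -40 -40
OVER      -40 -40 -40
OVER      -40 -40 -40 -40
DUP       -40 -40 -40 -40 -40
PUSH 9    -40 -40 -40 -40 -40 9
SUB       -40 -40 -40 -40 -49
SWAP      -40 -40 -40 -49 -40
ROT       -40 -40 -49 -40 -40
MUL       -40 -40 -49 1600
ROT       -40 -49 1600 -40
SUB       -40 -49 1640
OVER      -40 -49 1640 -49
PUSH -6   -40 -49 1640 -49 -6
POP       -40 -49 1640 -49
DUP       -40 -49 1640 -49 -49
SUB       -40 -49 1640 0
POP       -40 -49 1640
DIV       -40 0
PUSH 11   -40 0 11
SUB       -40 -11
ADD       -51
POP       (empty)
PUSH -9   -9
PUSH 59   -9 59
OVER      -9 59 -9
SWAP      -9 -9 59
OVER      -9 -9 59 -9
NEG       -9 -9 59 9
SWAP      -9 -9 9 59
ADD       -9 -9 68
ROT       -9 68 -9

3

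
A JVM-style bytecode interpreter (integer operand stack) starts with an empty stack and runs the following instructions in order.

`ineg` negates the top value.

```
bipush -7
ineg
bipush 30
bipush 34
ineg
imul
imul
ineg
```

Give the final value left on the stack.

bipush -7 : -7
ineg      : 7
bipush 30 : 7 30
bipush 34 : 7 30 34
ineg      : 7 30 -34
imul      : 7 -1020
imul      : -7140
ineg      : 7140

7140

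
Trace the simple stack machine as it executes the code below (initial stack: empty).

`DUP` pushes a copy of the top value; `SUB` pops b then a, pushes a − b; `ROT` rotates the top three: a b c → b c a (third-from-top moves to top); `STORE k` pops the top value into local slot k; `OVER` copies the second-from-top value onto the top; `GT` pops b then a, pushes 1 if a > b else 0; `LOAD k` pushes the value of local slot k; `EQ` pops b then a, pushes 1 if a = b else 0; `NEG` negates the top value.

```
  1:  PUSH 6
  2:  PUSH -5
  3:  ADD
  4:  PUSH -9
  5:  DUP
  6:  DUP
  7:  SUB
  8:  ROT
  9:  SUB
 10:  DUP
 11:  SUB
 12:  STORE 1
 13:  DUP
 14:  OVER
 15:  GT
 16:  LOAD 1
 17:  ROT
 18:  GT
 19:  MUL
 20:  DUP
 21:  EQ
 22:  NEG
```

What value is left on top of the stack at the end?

PUSH 6  : 6
PUSH -5 : 6 -5
ADD     : 1
PUSH -9 : 1 -9
DUP     : 1 -9 -9
DUP     : 1 -9 -9 -9
SUB     : 1 -9 0
ROT     : -9 0 1
SUB     : -9 -1
DUP     : -9 -1 -1
SUB     : -9 0
STORE 1 : -9
DUP     : -9 -9
OVER    : -9 -9 -9
GT      : -9 0
LOAD 1  : -9 0 0
ROT     : 0 0 -9
GT      : 0 1
MUL     : 0
DUP     : 0 0
EQ      : 1
NEG     : -1

-1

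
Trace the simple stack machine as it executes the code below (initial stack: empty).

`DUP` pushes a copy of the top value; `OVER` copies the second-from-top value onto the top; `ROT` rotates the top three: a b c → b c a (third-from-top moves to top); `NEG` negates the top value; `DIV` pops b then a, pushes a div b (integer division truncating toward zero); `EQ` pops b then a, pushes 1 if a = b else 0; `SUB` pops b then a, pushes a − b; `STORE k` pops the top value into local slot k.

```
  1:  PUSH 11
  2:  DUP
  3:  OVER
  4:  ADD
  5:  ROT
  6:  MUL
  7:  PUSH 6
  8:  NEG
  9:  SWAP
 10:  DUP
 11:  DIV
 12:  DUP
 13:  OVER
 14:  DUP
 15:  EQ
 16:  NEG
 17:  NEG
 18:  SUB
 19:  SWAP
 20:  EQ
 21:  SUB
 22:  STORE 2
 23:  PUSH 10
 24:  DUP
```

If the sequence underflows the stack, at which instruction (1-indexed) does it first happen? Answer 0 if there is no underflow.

PUSH 11 : [11]
DUP     : [11, 11]
OVER    : [11, 11, 11]
ADD     : [11, 22]
ROT  — needs 3 operands, stack has 2 → underflow

5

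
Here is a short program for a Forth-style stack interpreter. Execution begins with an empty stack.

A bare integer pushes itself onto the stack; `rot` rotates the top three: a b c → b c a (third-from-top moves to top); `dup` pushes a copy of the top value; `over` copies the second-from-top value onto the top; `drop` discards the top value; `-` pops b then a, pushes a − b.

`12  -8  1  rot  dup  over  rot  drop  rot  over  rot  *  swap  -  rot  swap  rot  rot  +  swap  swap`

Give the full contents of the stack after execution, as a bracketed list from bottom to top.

12   → [12]
-8   → [12, -8]
1    → [12, -8, 1]
rot  → [-8, 1, 12]
dup  → [-8, 1, 12, 12]
over → [-8, 1, 12, 12, 12]
rot  → [-8, 1, 12, 12, 12]
drop → [-8, 1, 12, 12]
rot  → [-8, 12, 12, 1]
over → [-8, 12, 12, 1, 12]
rot  → [-8, 12, 1, 12, 12]
*    → [-8, 12, 1, 144]
swap → [-8, 12, 144, 1]
-    → [-8, 12, 143]
rot  → [12, 143, -8]
swap → [12, -8, 143]
rot  → [-8, 143, 12]
rot  → [143, 12, -8]
+    → [143, 4]
swap → [4, 143]
swap → [143, 4]

[143, 4]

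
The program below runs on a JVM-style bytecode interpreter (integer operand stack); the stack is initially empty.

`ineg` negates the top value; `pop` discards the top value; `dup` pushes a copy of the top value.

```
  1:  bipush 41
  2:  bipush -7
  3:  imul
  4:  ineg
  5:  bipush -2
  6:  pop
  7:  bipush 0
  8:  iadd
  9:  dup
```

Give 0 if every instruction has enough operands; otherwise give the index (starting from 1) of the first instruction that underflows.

bipush 41 → 41
bipush -7 → 41 -7
imul      → -287
ineg      → 287
bipush -2 → 287 -2
pop       → 287
bipush 0  → 287 0
iadd      → 287
dup       → 287 287

0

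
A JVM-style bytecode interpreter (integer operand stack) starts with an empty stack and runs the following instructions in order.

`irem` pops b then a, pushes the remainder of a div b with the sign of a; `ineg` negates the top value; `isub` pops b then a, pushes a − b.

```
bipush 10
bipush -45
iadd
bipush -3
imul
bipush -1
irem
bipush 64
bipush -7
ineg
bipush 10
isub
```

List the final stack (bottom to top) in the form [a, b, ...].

[0, 64, -3]

bipush 10  : 10
bipush -45 : 10 -45
iadd       : -35
bipush -3  : -35 -3
imul       : 105
bipush -1  : 105 -1
irem       : 0
bipush 64  : 0 64
bipush -7  : 0 64 -7
ineg       : 0 64 7
bipush 10  : 0 64 7 10
isub       : 0 64 -3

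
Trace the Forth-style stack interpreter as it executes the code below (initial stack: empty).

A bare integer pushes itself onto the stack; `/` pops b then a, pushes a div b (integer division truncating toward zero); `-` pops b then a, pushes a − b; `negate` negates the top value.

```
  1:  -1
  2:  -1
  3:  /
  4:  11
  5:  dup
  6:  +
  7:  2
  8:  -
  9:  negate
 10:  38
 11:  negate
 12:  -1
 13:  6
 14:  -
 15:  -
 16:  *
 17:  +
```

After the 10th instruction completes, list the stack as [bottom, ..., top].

[1, -20, 38]

-1     → [-1]
-1     → [-1, -1]
/      → [1]
11     → [1, 11]
dup    → [1, 11, 11]
+      → [1, 22]
2      → [1, 22, 2]
-      → [1, 20]
negate → [1, -20]
38     → [1, -20, 38]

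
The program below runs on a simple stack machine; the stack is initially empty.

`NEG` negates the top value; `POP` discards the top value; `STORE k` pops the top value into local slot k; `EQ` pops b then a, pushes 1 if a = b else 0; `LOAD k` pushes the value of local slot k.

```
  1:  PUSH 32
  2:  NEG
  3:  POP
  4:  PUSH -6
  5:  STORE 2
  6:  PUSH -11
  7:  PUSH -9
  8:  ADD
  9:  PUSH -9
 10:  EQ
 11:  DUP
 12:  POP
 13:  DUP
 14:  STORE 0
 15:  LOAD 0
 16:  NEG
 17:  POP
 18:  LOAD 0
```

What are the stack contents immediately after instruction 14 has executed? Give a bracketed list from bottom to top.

[0]

PUSH 32   [32]
NEG       [-32]
POP       []
PUSH -6   [-6]
STORE 2   []
PUSH -11  [-11]
PUSH -9   [-11, -9]
ADD       [-20]
PUSH -9   [-20, -9]
EQ        [0]
DUP       [0, 0]
POP       [0]
DUP       [0, 0]
STORE 0   [0]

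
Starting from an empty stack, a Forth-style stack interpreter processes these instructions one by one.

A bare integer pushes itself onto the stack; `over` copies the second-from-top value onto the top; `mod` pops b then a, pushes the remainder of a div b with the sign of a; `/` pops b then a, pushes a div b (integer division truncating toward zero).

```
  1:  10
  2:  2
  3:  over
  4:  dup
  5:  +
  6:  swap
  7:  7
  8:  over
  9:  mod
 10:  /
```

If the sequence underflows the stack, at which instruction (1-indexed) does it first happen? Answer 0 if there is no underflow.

10    10
2     10 2
over  10 2 10
dup   10 2 10 10
+     10 2 20
swap  10 20 2
7     10 20 2 7
over  10 20 2 7 2
mod   10 20 2 1
/     10 20 2

0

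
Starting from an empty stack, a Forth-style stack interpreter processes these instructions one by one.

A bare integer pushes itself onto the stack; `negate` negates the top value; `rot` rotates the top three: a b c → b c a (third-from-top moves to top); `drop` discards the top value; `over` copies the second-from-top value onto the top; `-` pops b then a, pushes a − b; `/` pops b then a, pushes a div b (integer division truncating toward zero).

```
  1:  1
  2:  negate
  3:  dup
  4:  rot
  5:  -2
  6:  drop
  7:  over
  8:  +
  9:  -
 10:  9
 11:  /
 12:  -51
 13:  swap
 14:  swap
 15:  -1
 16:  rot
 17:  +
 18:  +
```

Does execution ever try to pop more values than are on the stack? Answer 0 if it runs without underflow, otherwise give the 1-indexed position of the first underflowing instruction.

1      → 1
negate → -1
dup    → -1 -1
rot  — needs 3 operands, stack has 2 → underflow

4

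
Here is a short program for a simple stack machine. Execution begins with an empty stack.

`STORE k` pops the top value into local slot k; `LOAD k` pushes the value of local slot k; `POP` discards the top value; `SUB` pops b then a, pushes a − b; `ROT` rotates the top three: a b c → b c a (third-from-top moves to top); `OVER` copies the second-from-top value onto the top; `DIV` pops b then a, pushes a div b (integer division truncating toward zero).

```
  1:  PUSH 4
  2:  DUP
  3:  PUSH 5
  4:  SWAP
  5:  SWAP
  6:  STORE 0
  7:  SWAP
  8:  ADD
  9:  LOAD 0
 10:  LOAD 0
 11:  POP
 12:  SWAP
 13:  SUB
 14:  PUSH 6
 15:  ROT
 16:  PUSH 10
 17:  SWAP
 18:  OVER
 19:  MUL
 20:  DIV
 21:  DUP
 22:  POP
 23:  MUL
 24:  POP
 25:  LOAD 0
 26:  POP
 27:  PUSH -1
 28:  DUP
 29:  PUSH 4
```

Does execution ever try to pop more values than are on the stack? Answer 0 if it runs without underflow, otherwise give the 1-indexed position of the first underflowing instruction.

15

PUSH 4  -> [4]
DUP     -> [4, 4]
PUSH 5  -> [4, 4, 5]
SWAP    -> [4, 5, 4]
SWAP    -> [4, 4, 5]
STORE 0 -> [4, 4]
SWAP    -> [4, 4]
ADD     -> [8]
LOAD 0  -> [8, 5]
LOAD 0  -> [8, 5, 5]
POP     -> [8, 5]
SWAP    -> [5, 8]
SUB     -> [-3]
PUSH 6  -> [-3, 6]
ROT  — needs 3 operands, stack has 2 → underflow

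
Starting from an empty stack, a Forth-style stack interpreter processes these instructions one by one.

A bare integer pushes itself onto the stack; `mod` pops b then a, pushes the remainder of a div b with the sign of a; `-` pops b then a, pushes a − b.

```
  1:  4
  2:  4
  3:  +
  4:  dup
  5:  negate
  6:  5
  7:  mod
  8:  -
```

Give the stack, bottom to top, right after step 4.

[8, 8]

4   → [4]
4   → [4, 4]
+   → [8]
dup → [8, 8]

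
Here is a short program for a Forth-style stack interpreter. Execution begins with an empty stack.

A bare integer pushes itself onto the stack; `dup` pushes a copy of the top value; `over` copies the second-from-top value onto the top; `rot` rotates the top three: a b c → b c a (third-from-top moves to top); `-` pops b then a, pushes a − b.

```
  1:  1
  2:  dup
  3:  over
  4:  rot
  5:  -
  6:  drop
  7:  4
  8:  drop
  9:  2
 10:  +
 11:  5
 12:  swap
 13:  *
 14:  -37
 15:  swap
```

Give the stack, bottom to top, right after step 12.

1     1
dup   1 1
over  1 1 1
rot   1 1 1
-     1 0
drop  1
4     1 4
drop  1
2     1 2
+     3
5     3 5
swap  5 3

[5, 3]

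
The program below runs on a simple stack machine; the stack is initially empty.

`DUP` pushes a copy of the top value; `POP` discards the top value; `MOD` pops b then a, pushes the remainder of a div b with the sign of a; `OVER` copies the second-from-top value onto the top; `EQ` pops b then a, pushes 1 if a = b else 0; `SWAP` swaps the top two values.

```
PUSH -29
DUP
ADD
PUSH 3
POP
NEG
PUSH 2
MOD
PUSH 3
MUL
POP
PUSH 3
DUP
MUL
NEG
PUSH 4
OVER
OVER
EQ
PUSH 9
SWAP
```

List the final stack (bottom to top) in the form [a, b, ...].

PUSH -29 → -29
DUP      → -29 -29
ADD      → -58
PUSH 3   → -58 3
POP      → -58
NEG      → 58
PUSH 2   → 58 2
MOD      → 0
PUSH 3   → 0 3
MUL      → 0
POP      → (empty)
PUSH 3   → 3
DUP      → 3 3
MUL      → 9
NEG      → -9
PUSH 4   → -9 4
OVER     → -9 4 -9
OVER     → -9 4 -9 4
EQ       → -9 4 0
PUSH 9   → -9 4 0 9
SWAP     → -9 4 9 0

[-9, 4, 9, 0]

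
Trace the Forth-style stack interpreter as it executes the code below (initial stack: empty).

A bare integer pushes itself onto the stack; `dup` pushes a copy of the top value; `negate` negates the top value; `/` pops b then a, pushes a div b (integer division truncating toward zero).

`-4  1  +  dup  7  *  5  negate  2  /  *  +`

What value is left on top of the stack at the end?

-4     → [-4]
1      → [-4, 1]
+      → [-3]
dup    → [-3, -3]
7      → [-3, -3, 7]
*      → [-3, -21]
5      → [-3, -21, 5]
negate → [-3, -21, -5]
2      → [-3, -21, -5, 2]
/      → [-3, -21, -2]
*      → [-3, 42]
+      → [39]

39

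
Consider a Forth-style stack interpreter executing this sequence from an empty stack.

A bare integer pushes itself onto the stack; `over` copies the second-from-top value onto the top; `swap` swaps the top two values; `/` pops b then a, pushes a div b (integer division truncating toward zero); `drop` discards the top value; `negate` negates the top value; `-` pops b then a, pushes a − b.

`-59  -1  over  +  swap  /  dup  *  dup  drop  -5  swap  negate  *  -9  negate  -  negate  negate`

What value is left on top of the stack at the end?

-59    → -59
-1     → -59 -1
over   → -59 -1 -59
+      → -59 -60
swap   → -60 -59
/      → 1
dup    → 1 1
*      → 1
dup    → 1 1
drop   → 1
-5     → 1 -5
swap   → -5 1
negate → -5 -1
*      → 5
-9     → 5 -9
negate → 5 9
-      → -4
negate → 4
negate → -4

-4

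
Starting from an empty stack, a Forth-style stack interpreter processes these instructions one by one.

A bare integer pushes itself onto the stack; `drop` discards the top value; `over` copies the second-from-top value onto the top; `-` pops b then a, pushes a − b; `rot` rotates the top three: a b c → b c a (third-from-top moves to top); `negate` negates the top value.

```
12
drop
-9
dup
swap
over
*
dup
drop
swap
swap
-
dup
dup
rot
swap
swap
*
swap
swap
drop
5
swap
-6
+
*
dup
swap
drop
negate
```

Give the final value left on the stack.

480

12     -> 12
drop   -> (empty)
-9     -> -9
dup    -> -9 -9
swap   -> -9 -9
over   -> -9 -9 -9
*      -> -9 81
dup    -> -9 81 81
drop   -> -9 81
swap   -> 81 -9
swap   -> -9 81
-      -> -90
dup    -> -90 -90
dup    -> -90 -90 -90
rot    -> -90 -90 -90
swap   -> -90 -90 -90
swap   -> -90 -90 -90
*      -> -90 8100
swap   -> 8100 -90
swap   -> -90 8100
drop   -> -90
5      -> -90 5
swap   -> 5 -90
-6     -> 5 -90 -6
+      -> 5 -96
*      -> -480
dup    -> -480 -480
swap   -> -480 -480
drop   -> -480
negate -> 480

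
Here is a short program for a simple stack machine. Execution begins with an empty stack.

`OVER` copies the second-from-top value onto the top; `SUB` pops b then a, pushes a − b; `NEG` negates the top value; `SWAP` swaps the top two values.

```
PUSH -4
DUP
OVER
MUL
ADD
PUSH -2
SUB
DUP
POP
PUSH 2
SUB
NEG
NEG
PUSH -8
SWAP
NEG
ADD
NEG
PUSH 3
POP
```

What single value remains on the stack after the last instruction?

PUSH -4 → -4
DUP     → -4 -4
OVER    → -4 -4 -4
MUL     → -4 16
ADD     → 12
PUSH -2 → 12 -2
SUB     → 14
DUP     → 14 14
POP     → 14
PUSH 2  → 14 2
SUB     → 12
NEG     → -12
NEG     → 12
PUSH -8 → 12 -8
SWAP    → -8 12
NEG     → -8 -12
ADD     → -20
NEG     → 20
PUSH 3  → 20 3
POP     → 20

20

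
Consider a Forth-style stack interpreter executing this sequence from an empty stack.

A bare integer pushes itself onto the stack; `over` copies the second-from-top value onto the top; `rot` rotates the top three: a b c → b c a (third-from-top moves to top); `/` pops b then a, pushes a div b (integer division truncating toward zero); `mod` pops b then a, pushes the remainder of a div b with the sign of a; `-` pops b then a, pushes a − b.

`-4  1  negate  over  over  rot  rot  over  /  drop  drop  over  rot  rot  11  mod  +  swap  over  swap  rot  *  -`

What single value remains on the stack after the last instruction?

-25

-4     : [-4]
1      : [-4, 1]
negate : [-4, -1]
over   : [-4, -1, -4]
over   : [-4, -1, -4, -1]
rot    : [-4, -4, -1, -1]
rot    : [-4, -1, -1, -4]
over   : [-4, -1, -1, -4, -1]
/      : [-4, -1, -1, 4]
drop   : [-4, -1, -1]
drop   : [-4, -1]
over   : [-4, -1, -4]
rot    : [-1, -4, -4]
rot    : [-4, -4, -1]
11     : [-4, -4, -1, 11]
mod    : [-4, -4, -1]
+      : [-4, -5]
swap   : [-5, -4]
over   : [-5, -4, -5]
swap   : [-5, -5, -4]
rot    : [-5, -4, -5]
*      : [-5, 20]
-      : [-25]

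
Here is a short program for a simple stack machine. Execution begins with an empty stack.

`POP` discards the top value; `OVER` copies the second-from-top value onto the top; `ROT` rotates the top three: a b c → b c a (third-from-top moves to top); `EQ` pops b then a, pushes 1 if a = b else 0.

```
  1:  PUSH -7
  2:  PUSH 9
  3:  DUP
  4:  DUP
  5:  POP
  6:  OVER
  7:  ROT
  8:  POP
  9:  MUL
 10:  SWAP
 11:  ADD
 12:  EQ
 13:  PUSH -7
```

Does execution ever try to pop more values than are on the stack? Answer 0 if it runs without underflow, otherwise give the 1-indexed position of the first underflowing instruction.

12

PUSH -7 -> -7
PUSH 9  -> -7 9
DUP     -> -7 9 9
DUP     -> -7 9 9 9
POP     -> -7 9 9
OVER    -> -7 9 9 9
ROT     -> -7 9 9 9
POP     -> -7 9 9
MUL     -> -7 81
SWAP    -> 81 -7
ADD     -> 74
EQ  — needs 2 operands, stack has 1 → underflow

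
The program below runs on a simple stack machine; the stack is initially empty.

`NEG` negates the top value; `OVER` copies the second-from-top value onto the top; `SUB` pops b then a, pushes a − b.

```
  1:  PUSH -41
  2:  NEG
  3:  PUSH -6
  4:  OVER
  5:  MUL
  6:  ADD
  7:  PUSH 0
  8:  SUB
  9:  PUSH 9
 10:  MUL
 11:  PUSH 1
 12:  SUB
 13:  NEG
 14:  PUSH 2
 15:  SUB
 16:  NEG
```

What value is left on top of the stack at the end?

PUSH -41 → -41
NEG      → 41
PUSH -6  → 41 -6
OVER     → 41 -6 41
MUL      → 41 -246
ADD      → -205
PUSH 0   → -205 0
SUB      → -205
PUSH 9   → -205 9
MUL      → -1845
PUSH 1   → -1845 1
SUB      → -1846
NEG      → 1846
PUSH 2   → 1846 2
SUB      → 1844
NEG      → -1844

-1844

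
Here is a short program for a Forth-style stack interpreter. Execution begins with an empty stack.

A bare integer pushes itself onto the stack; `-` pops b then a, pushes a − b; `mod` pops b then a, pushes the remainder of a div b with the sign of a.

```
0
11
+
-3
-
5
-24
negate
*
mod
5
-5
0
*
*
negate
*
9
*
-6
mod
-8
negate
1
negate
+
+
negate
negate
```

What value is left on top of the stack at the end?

7

0      → 0
11     → 0 11
+      → 11
-3     → 11 -3
-      → 14
5      → 14 5
-24    → 14 5 -24
negate → 14 5 24
*      → 14 120
mod    → 14
5      → 14 5
-5     → 14 5 -5
0      → 14 5 -5 0
*      → 14 5 0
*      → 14 0
negate → 14 0
*      → 0
9      → 0 9
*      → 0
-6     → 0 -6
mod    → 0
-8     → 0 -8
negate → 0 8
1      → 0 8 1
negate → 0 8 -1
+      → 0 7
+      → 7
negate → -7
negate → 7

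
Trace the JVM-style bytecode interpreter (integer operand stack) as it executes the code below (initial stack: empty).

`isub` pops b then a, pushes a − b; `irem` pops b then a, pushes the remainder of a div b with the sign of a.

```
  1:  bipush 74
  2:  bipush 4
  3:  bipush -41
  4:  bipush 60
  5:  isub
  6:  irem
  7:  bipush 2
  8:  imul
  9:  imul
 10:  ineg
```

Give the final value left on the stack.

bipush 74  -> 74
bipush 4   -> 74 4
bipush -41 -> 74 4 -41
bipush 60  -> 74 4 -41 60
isub       -> 74 4 -101
irem       -> 74 4
bipush 2   -> 74 4 2
imul       -> 74 8
imul       -> 592
ineg       -> -592

-592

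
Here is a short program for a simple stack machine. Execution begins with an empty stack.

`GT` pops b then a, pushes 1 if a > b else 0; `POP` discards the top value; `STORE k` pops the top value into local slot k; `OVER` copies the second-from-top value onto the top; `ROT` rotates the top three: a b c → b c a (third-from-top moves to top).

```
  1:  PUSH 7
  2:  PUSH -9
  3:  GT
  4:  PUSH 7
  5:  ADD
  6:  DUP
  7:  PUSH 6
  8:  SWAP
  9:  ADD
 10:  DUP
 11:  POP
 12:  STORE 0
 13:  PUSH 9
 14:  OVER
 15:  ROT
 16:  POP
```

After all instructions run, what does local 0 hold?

PUSH 7  → 7
PUSH -9 → 7 -9
GT      → 1
PUSH 7  → 1 7
ADD     → 8
DUP     → 8 8
PUSH 6  → 8 8 6
SWAP    → 8 6 8
ADD     → 8 14
DUP     → 8 14 14
POP     → 8 14
STORE 0 → 8
PUSH 9  → 8 9
OVER    → 8 9 8
ROT     → 9 8 8
POP     → 9 8

14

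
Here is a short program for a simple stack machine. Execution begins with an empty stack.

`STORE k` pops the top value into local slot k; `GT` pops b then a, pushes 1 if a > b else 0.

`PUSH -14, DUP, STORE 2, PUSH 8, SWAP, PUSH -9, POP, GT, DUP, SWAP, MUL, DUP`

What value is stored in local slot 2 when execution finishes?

PUSH -14 : [-14]
DUP      : [-14, -14]
STORE 2  : [-14]
PUSH 8   : [-14, 8]
SWAP     : [8, -14]
PUSH -9  : [8, -14, -9]
POP      : [8, -14]
GT       : [1]
DUP      : [1, 1]
SWAP     : [1, 1]
MUL      : [1]
DUP      : [1, 1]

-14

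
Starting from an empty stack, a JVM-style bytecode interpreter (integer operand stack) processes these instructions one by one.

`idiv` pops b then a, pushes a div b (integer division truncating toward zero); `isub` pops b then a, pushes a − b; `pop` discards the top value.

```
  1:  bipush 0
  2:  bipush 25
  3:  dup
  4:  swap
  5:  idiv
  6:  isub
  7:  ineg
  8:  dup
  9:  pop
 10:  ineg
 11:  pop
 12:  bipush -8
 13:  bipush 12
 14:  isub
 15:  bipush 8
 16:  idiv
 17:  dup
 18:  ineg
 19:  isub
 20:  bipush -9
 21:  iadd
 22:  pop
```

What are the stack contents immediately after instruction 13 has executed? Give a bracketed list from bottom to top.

bipush 0  → 0
bipush 25 → 0 25
dup       → 0 25 25
swap      → 0 25 25
idiv      → 0 1
isub      → -1
ineg      → 1
dup       → 1 1
pop       → 1
ineg      → -1
pop       → (empty)
bipush -8 → -8
bipush 12 → -8 12

[-8, 12]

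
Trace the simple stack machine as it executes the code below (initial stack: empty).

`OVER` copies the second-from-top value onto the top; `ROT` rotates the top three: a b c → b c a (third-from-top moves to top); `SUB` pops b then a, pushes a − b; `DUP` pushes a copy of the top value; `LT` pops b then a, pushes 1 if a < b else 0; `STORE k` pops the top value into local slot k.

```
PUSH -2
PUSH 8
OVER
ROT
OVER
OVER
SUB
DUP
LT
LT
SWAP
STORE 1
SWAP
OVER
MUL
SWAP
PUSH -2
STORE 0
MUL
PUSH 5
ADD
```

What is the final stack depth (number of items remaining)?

1

PUSH -2 -> [-2]
PUSH 8  -> [-2, 8]
OVER    -> [-2, 8, -2]
ROT     -> [8, -2, -2]
OVER    -> [8, -2, -2, -2]
OVER    -> [8, -2, -2, -2, -2]
SUB     -> [8, -2, -2, 0]
DUP     -> [8, -2, -2, 0, 0]
LT      -> [8, -2, -2, 0]
LT      -> [8, -2, 1]
SWAP    -> [8, 1, -2]
STORE 1 -> [8, 1]
SWAP    -> [1, 8]
OVER    -> [1, 8, 1]
MUL     -> [1, 8]
SWAP    -> [8, 1]
PUSH -2 -> [8, 1, -2]
STORE 0 -> [8, 1]
MUL     -> [8]
PUSH 5  -> [8, 5]
ADD     -> [13]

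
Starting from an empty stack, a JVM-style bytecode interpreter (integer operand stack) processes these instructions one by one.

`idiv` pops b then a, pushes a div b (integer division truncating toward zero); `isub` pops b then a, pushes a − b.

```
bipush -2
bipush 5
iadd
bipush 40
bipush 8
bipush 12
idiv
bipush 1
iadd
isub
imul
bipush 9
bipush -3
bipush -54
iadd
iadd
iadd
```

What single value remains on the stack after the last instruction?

69

bipush -2  -> [-2]
bipush 5   -> [-2, 5]
iadd       -> [3]
bipush 40  -> [3, 40]
bipush 8   -> [3, 40, 8]
bipush 12  -> [3, 40, 8, 12]
idiv       -> [3, 40, 0]
bipush 1   -> [3, 40, 0, 1]
iadd       -> [3, 40, 1]
isub       -> [3, 39]
imul       -> [117]
bipush 9   -> [117, 9]
bipush -3  -> [117, 9, -3]
bipush -54 -> [117, 9, -3, -54]
iadd       -> [117, 9, -57]
iadd       -> [117, -48]
iadd       -> [69]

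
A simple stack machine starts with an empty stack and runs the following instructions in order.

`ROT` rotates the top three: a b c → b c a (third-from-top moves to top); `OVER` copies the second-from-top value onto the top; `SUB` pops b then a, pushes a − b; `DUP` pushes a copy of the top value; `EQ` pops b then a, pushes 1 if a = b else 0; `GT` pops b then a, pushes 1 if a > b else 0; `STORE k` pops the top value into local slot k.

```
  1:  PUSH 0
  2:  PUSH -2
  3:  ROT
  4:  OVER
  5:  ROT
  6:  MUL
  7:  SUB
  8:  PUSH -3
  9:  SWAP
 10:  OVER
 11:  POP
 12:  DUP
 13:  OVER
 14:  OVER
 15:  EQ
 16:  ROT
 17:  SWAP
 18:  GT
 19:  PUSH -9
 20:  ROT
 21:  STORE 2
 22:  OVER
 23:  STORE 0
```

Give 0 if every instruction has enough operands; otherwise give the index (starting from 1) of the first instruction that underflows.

PUSH 0   [0]
PUSH -2  [0, -2]
ROT  — needs 3 operands, stack has 2 → underflow

3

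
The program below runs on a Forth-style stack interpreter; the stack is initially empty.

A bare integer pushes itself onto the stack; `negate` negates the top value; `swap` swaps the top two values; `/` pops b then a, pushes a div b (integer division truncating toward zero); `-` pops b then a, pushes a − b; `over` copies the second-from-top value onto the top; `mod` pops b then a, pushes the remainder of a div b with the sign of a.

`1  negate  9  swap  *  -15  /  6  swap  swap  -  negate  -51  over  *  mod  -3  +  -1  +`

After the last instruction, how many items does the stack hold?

1       1
negate  -1
9       -1 9
swap    9 -1
*       -9
-15     -9 -15
/       0
6       0 6
swap    6 0
swap    0 6
-       -6
negate  6
-51     6 -51
over    6 -51 6
*       6 -306
mod     6
-3      6 -3
+       3
-1      3 -1
+       2

1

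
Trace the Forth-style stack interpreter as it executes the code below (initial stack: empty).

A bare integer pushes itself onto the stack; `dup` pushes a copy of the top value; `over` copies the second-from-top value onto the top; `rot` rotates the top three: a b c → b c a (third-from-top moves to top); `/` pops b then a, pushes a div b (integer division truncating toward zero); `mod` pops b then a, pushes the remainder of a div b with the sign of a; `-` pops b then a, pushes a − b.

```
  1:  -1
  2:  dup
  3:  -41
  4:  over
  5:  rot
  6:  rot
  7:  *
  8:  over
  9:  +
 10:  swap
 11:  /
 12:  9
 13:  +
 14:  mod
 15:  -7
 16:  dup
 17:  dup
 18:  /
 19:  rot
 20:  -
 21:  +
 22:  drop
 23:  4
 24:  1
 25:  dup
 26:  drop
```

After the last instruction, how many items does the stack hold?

-1    [-1]
dup   [-1, -1]
-41   [-1, -1, -41]
over  [-1, -1, -41, -1]
rot   [-1, -41, -1, -1]
rot   [-1, -1, -1, -41]
*     [-1, -1, 41]
over  [-1, -1, 41, -1]
+     [-1, -1, 40]
swap  [-1, 40, -1]
/     [-1, -40]
9     [-1, -40, 9]
+     [-1, -31]
mod   [-1]
-7    [-1, -7]
dup   [-1, -7, -7]
dup   [-1, -7, -7, -7]
/     [-1, -7, 1]
rot   [-7, 1, -1]
-     [-7, 2]
+     [-5]
drop  []
4     [4]
1     [4, 1]
dup   [4, 1, 1]
drop  [4, 1]

2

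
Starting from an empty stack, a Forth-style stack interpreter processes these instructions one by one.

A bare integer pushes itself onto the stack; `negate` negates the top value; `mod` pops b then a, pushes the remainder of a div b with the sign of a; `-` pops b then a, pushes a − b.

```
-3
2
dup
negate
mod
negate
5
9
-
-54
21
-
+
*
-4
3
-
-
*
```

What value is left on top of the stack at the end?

-3      -3
2       -3 2
dup     -3 2 2
negate  -3 2 -2
mod     -3 0
negate  -3 0
5       -3 0 5
9       -3 0 5 9
-       -3 0 -4
-54     -3 0 -4 -54
21      -3 0 -4 -54 21
-       -3 0 -4 -75
+       -3 0 -79
*       -3 0
-4      -3 0 -4
3       -3 0 -4 3
-       -3 0 -7
-       -3 7
*       -21

-21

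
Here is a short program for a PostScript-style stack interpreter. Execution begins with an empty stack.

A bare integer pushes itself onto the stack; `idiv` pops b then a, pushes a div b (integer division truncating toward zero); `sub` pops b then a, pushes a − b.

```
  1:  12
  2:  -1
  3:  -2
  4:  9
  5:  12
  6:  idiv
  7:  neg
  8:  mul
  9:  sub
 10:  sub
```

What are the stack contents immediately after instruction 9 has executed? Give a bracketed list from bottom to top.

12   → [12]
-1   → [12, -1]
-2   → [12, -1, -2]
9    → [12, -1, -2, 9]
12   → [12, -1, -2, 9, 12]
idiv → [12, -1, -2, 0]
neg  → [12, -1, -2, 0]
mul  → [12, -1, 0]
sub  → [12, -1]

[12, -1]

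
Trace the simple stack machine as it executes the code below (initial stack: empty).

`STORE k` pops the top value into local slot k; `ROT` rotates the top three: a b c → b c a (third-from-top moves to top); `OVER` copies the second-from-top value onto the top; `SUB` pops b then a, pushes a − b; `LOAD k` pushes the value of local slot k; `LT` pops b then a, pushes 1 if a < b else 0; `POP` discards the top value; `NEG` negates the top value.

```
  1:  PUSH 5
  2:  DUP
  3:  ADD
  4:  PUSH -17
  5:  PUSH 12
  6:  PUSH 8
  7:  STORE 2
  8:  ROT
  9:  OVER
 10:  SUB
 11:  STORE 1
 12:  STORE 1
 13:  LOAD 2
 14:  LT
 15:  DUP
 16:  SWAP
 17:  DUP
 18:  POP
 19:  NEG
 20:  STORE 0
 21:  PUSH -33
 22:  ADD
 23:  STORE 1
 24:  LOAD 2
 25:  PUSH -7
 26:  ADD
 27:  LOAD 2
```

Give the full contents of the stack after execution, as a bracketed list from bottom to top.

[1, 8]

PUSH 5   -> [5]
DUP      -> [5, 5]
ADD      -> [10]
PUSH -17 -> [10, -17]
PUSH 12  -> [10, -17, 12]
PUSH 8   -> [10, -17, 12, 8]
STORE 2  -> [10, -17, 12]
ROT      -> [-17, 12, 10]
OVER     -> [-17, 12, 10, 12]
SUB      -> [-17, 12, -2]
STORE 1  -> [-17, 12]
STORE 1  -> [-17]
LOAD 2   -> [-17, 8]
LT       -> [1]
DUP      -> [1, 1]
SWAP     -> [1, 1]
DUP      -> [1, 1, 1]
POP      -> [1, 1]
NEG      -> [1, -1]
STORE 0  -> [1]
PUSH -33 -> [1, -33]
ADD      -> [-32]
STORE 1  -> []
LOAD 2   -> [8]
PUSH -7  -> [8, -7]
ADD      -> [1]
LOAD 2   -> [1, 8]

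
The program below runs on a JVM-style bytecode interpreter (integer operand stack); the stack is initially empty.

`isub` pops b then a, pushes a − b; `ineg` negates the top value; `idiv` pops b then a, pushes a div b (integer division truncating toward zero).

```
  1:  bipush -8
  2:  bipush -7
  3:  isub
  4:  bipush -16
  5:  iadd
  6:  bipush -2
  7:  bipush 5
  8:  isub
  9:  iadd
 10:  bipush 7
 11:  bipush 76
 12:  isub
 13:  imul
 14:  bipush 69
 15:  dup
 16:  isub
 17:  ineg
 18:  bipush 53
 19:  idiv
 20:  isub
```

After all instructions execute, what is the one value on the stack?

1656

bipush -8  → [-8]
bipush -7  → [-8, -7]
isub       → [-1]
bipush -16 → [-1, -16]
iadd       → [-17]
bipush -2  → [-17, -2]
bipush 5   → [-17, -2, 5]
isub       → [-17, -7]
iadd       → [-24]
bipush 7   → [-24, 7]
bipush 76  → [-24, 7, 76]
isub       → [-24, -69]
imul       → [1656]
bipush 69  → [1656, 69]
dup        → [1656, 69, 69]
isub       → [1656, 0]
ineg       → [1656, 0]
bipush 53  → [1656, 0, 53]
idiv       → [1656, 0]
isub       → [1656]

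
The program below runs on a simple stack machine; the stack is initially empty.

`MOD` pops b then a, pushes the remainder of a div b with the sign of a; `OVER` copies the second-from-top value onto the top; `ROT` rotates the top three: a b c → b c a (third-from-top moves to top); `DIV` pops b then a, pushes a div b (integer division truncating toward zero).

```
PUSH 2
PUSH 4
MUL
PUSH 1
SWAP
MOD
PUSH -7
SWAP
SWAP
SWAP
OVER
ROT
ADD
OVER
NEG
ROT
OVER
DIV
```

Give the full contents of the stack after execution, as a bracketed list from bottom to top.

[-14, -1, -1]

PUSH 2  → [2]
PUSH 4  → [2, 4]
MUL     → [8]
PUSH 1  → [8, 1]
SWAP    → [1, 8]
MOD     → [1]
PUSH -7 → [1, -7]
SWAP    → [-7, 1]
SWAP    → [1, -7]
SWAP    → [-7, 1]
OVER    → [-7, 1, -7]
ROT     → [1, -7, -7]
ADD     → [1, -14]
OVER    → [1, -14, 1]
NEG     → [1, -14, -1]
ROT     → [-14, -1, 1]
OVER    → [-14, -1, 1, -1]
DIV     → [-14, -1, -1]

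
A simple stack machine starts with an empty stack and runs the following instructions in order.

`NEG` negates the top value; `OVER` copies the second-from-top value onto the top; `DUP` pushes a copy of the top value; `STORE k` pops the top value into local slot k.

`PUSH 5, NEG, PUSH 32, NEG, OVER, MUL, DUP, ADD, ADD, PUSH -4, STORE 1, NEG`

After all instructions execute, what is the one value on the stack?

-315

PUSH 5   [5]
NEG      [-5]
PUSH 32  [-5, 32]
NEG      [-5, -32]
OVER     [-5, -32, -5]
MUL      [-5, 160]
DUP      [-5, 160, 160]
ADD      [-5, 320]
ADD      [315]
PUSH -4  [315, -4]
STORE 1  [315]
NEG      [-315]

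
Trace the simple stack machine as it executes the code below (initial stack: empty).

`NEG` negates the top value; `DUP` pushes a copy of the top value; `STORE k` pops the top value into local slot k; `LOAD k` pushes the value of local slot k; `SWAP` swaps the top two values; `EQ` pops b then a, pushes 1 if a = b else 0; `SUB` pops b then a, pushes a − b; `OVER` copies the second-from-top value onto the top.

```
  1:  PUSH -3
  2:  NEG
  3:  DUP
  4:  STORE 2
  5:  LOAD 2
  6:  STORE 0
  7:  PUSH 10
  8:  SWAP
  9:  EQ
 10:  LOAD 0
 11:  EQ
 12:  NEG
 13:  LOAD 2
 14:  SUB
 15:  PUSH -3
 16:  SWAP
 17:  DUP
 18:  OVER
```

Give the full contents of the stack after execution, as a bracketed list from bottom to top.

PUSH -3 : [-3]
NEG     : [3]
DUP     : [3, 3]
STORE 2 : [3]
LOAD 2  : [3, 3]
STORE 0 : [3]
PUSH 10 : [3, 10]
SWAP    : [10, 3]
EQ      : [0]
LOAD 0  : [0, 3]
EQ      : [0]
NEG     : [0]
LOAD 2  : [0, 3]
SUB     : [-3]
PUSH -3 : [-3, -3]
SWAP    : [-3, -3]
DUP     : [-3, -3, -3]
OVER    : [-3, -3, -3, -3]

[-3, -3, -3, -3]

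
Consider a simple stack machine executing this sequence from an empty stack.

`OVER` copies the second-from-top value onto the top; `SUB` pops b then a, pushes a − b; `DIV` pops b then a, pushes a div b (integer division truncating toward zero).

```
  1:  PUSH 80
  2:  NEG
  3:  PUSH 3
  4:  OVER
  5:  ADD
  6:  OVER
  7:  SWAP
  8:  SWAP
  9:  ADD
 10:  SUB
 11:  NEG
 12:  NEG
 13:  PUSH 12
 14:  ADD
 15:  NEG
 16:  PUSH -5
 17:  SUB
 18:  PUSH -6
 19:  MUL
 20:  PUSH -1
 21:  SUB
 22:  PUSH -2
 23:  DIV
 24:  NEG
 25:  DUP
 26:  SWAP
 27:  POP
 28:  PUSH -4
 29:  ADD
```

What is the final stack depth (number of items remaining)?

1

PUSH 80 : 80
NEG     : -80
PUSH 3  : -80 3
OVER    : -80 3 -80
ADD     : -80 -77
OVER    : -80 -77 -80
SWAP    : -80 -80 -77
SWAP    : -80 -77 -80
ADD     : -80 -157
SUB     : 77
NEG     : -77
NEG     : 77
PUSH 12 : 77 12
ADD     : 89
NEG     : -89
PUSH -5 : -89 -5
SUB     : -84
PUSH -6 : -84 -6
MUL     : 504
PUSH -1 : 504 -1
SUB     : 505
PUSH -2 : 505 -2
DIV     : -252
NEG     : 252
DUP     : 252 252
SWAP    : 252 252
POP     : 252
PUSH -4 : 252 -4
ADD     : 248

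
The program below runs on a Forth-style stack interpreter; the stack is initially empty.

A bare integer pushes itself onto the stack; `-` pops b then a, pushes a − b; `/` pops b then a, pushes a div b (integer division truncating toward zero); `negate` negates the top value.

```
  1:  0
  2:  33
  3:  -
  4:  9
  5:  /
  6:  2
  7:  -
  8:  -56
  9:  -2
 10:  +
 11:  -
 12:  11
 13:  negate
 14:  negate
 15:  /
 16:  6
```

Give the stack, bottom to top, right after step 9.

[-5, -56, -2]

0    0
33   0 33
-    -33
9    -33 9
/    -3
2    -3 2
-    -5
-56  -5 -56
-2   -5 -56 -2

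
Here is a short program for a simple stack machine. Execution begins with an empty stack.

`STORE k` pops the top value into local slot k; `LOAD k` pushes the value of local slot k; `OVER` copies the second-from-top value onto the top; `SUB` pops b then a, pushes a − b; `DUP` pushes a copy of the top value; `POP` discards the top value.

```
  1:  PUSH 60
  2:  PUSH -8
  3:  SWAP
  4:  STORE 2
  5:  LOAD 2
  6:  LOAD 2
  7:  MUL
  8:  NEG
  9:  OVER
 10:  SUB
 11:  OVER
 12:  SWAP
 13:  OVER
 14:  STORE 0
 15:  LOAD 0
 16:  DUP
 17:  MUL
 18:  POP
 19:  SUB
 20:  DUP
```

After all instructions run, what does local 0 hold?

PUSH 60 -> [60]
PUSH -8 -> [60, -8]
SWAP    -> [-8, 60]
STORE 2 -> [-8]
LOAD 2  -> [-8, 60]
LOAD 2  -> [-8, 60, 60]
MUL     -> [-8, 3600]
NEG     -> [-8, -3600]
OVER    -> [-8, -3600, -8]
SUB     -> [-8, -3592]
OVER    -> [-8, -3592, -8]
SWAP    -> [-8, -8, -3592]
OVER    -> [-8, -8, -3592, -8]
STORE 0 -> [-8, -8, -3592]
LOAD 0  -> [-8, -8, -3592, -8]
DUP     -> [-8, -8, -3592, -8, -8]
MUL     -> [-8, -8, -3592, 64]
POP     -> [-8, -8, -3592]
SUB     -> [-8, 3584]
DUP     -> [-8, 3584, 3584]

-8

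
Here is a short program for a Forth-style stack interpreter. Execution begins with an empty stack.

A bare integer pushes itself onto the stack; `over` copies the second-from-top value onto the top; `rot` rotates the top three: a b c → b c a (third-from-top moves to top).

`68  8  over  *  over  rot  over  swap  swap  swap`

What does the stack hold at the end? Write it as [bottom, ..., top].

[544, 68, 68, 68]

68   → 68
8    → 68 8
over → 68 8 68
*    → 68 544
over → 68 544 68
rot  → 544 68 68
over → 544 68 68 68
swap → 544 68 68 68
swap → 544 68 68 68
swap → 544 68 68 68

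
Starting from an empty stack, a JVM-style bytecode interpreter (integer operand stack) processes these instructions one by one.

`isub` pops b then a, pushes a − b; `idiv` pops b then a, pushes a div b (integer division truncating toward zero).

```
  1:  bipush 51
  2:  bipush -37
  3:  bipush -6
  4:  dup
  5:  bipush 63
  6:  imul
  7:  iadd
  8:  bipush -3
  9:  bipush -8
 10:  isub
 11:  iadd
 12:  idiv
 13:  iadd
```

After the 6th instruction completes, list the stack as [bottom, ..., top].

[51, -37, -6, -378]

bipush 51  → [51]
bipush -37 → [51, -37]
bipush -6  → [51, -37, -6]
dup        → [51, -37, -6, -6]
bipush 63  → [51, -37, -6, -6, 63]
imul       → [51, -37, -6, -378]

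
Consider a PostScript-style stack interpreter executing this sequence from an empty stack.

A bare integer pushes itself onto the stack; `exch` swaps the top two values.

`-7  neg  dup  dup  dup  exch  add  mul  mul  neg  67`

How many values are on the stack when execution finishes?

2

-7    -7
neg   7
dup   7 7
dup   7 7 7
dup   7 7 7 7
exch  7 7 7 7
add   7 7 14
mul   7 98
mul   686
neg   -686
67    -686 67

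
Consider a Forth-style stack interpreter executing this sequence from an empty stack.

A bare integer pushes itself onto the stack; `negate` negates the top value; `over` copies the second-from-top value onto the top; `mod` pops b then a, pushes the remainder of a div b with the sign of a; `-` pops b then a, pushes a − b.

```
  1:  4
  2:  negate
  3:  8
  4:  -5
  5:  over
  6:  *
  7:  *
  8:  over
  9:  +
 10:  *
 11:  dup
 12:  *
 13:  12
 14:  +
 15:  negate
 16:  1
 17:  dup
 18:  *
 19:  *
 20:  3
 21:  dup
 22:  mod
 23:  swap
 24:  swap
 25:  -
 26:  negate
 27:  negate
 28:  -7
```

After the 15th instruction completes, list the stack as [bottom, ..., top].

[-1679628]

4      → [4]
negate → [-4]
8      → [-4, 8]
-5     → [-4, 8, -5]
over   → [-4, 8, -5, 8]
*      → [-4, 8, -40]
*      → [-4, -320]
over   → [-4, -320, -4]
+      → [-4, -324]
*      → [1296]
dup    → [1296, 1296]
*      → [1679616]
12     → [1679616, 12]
+      → [1679628]
negate → [-1679628]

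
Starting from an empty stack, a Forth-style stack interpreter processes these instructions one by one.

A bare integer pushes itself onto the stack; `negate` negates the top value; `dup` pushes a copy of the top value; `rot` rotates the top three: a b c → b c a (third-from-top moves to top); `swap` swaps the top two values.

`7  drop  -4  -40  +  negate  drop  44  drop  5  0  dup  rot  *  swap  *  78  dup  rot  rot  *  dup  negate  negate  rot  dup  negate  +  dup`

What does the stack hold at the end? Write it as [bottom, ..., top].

7      -> [7]
drop   -> []
-4     -> [-4]
-40    -> [-4, -40]
+      -> [-44]
negate -> [44]
drop   -> []
44     -> [44]
drop   -> []
5      -> [5]
0      -> [5, 0]
dup    -> [5, 0, 0]
rot    -> [0, 0, 5]
*      -> [0, 0]
swap   -> [0, 0]
*      -> [0]
78     -> [0, 78]
dup    -> [0, 78, 78]
rot    -> [78, 78, 0]
rot    -> [78, 0, 78]
*      -> [78, 0]
dup    -> [78, 0, 0]
negate -> [78, 0, 0]
negate -> [78, 0, 0]
rot    -> [0, 0, 78]
dup    -> [0, 0, 78, 78]
negate -> [0, 0, 78, -78]
+      -> [0, 0, 0]
dup    -> [0, 0, 0, 0]

[0, 0, 0, 0]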